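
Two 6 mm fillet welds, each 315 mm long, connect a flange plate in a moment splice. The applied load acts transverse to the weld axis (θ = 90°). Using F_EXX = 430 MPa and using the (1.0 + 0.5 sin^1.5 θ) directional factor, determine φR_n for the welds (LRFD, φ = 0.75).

t_e = 0.707 × 6 = 4.242 mm; A_we = 4.242 × 630 = 2672 mm².
Directional factor: 1.0 + 0.5 sin^1.5(90°) = 1.5.
F_nw = 0.6 × 430 × 1.5 = 387 MPa.
φR_n = 0.75 × 387 × 2672 × 10⁻³ = 775.7 kN.

φR_n ≈ 776 kN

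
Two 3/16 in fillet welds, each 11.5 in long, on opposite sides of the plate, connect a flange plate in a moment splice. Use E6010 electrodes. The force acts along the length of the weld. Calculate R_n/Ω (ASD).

R_n/Ω ≈ 54.9 kips

E60XX → F_EXX = 60 ksi.
Effective throat t_e = 0.707 × 0.1875 = 0.1326 in.
Total length L = 23 in; A_we = 0.1326 × 23 = 3.049 in².
F_nw = 0.6 F_EXX = 0.6 × 60 = 36 ksi.
R_n = 36 × 3.049 = 109.8 kips; R_n/Ω = 109.8/2.0 = 54.88 kips.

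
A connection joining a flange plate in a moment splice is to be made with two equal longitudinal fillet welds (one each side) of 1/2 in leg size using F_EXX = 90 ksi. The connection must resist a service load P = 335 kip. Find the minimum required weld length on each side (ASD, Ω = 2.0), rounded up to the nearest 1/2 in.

L = 18 in on each side

Throat t_e = 0.707 × 0.5 = 0.3535 in.
r_n/Ω = (0.6 × 90 × 0.3535) / 2.0 = 9.544 kip/in.
L_req = P / (r_n/Ω) = 335 / 9.544 = 35.1 in total.
Per side: 35.1 / 2 = 17.55 in.
Round up → use L = 18 in on each side.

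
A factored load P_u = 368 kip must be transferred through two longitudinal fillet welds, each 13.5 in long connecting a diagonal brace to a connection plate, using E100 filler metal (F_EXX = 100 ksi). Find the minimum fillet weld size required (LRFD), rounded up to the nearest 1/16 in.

Total weld length L = 27 in.
Required throat t_e = P_u / (φ × 0.6 F_EXX × L) = 368 / (0.75 × 0.6 × 100 × 27) = 0.3029 in.
Required leg w = t_e / 0.707 = 0.4284 in → use 7/16 in.

w = 7/16 in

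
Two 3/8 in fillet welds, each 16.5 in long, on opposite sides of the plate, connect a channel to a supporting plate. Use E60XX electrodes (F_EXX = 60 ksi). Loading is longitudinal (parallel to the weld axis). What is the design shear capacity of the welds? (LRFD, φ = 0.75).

Effective throat t_e = 0.707 × 0.375 = 0.2651 in.
Total length L = 33 in; A_we = 0.2651 × 33 = 8.749 in².
F_nw = 0.6 F_EXX = 0.6 × 60 = 36 ksi.
φR_n = 0.75 × 36 × 8.749 = 236.2 kip.

φR_n ≈ 236 kip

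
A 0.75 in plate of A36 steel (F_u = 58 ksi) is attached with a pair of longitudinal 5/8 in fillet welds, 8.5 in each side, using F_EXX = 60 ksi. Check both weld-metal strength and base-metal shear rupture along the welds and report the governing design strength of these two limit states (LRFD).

t_e = 0.707 × 0.625 = 0.4419 in; L = 17 in.
Weld metal: φR_n = 0.75 × 0.6 × 60 × 0.4419 × 17 = 202.8 kips.
Base metal (shear rupture): φR_n = 0.75 × 0.6 × 58 × 0.75 × 17 = 332.8 kips.
Governing: weld metal.

φR_n ≈ 203 kips (weld metal governs)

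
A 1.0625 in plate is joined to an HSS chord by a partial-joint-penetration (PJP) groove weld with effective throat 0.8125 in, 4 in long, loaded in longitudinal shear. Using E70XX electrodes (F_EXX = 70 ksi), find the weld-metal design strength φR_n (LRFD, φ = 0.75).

Effective throat (given) t_e = 0.8125 in.
A_we = 0.8125 × 4 = 3.25 in².
F_nw = 0.6 F_EXX = 42 ksi.
φR_n = 0.75 × 42 × 3.25 = 102.4 kips.

φR_n ≈ 102 kips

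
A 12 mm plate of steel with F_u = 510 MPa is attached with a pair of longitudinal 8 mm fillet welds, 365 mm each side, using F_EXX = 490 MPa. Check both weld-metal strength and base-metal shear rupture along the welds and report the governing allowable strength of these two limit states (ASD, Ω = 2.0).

t_e = 0.707 × 8 = 5.656 mm; L = 730 mm.
Weld metal: R_n/Ω = (1/2.0) × 0.6 × 490 × 5.656 × 730 × 10⁻³ = 606.9 kN.
Base metal (shear rupture): R_n/Ω = (1/2.0) × 0.6 × 510 × 12 × 730 × 10⁻³ = 1340 kN.
Governing: weld metal.

R_n/Ω ≈ 607 kN (weld metal governs)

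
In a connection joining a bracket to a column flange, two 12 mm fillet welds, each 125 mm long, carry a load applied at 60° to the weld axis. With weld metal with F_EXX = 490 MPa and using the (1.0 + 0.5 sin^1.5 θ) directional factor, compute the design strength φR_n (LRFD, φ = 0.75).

φR_n ≈ 656 kN

t_e = 0.707 × 12 = 8.484 mm; A_we = 8.484 × 250 = 2121 mm².
Directional factor: 1.0 + 0.5 sin^1.5(60°) = 1.403.
F_nw = 0.6 × 490 × 1.403 = 412.5 MPa.
φR_n = 0.75 × 412.5 × 2121 × 10⁻³ = 656.1 kN.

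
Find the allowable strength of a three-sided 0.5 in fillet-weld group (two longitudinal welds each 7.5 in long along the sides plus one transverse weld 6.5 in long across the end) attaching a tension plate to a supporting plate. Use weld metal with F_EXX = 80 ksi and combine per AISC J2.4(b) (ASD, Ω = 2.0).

R_n/Ω ≈ 191 kip

t_e = 0.707 × 0.5 = 0.3535 in.
R_nwl = 0.6 × 80 × 0.3535 × 15 = 254.5 kip (longitudinal, 2 welds).
R_nwt = 0.6 × 80 × 0.3535 × 6.5 = 110.3 kip (transverse, base value).
(i) R_nwl + R_nwt = 364.8 kip; (ii) 0.85 R_nwl + 1.5 R_nwt = 381.8 kip.
R_n = max = 381.8 kip [governs: (ii)]; R_n/Ω = 190.9 kip.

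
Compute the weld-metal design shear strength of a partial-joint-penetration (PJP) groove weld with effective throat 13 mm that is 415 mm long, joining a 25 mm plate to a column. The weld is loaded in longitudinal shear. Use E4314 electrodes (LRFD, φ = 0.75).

E43XX → F_EXX = 430 MPa.
Effective throat (given) t_e = 13 mm.
A_we = 13 × 415 = 5395 mm².
F_nw = 0.6 F_EXX = 258 MPa.
φR_n = 0.75 × 258 × 5395 × 10⁻³ = 1044 kN.

φR_n ≈ 1040 kN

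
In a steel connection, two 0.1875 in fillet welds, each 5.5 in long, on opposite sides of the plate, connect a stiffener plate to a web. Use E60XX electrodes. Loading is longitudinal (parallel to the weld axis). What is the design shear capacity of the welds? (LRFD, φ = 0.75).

E60XX → F_EXX = 60 ksi.
Effective throat t_e = 0.707 × 0.1875 = 0.1326 in.
Total length L = 11 in; A_we = 0.1326 × 11 = 1.458 in².
F_nw = 0.6 F_EXX = 0.6 × 60 = 36 ksi.
φR_n = 0.75 × 36 × 1.458 = 39.37 kips.

φR_n ≈ 39.4 kips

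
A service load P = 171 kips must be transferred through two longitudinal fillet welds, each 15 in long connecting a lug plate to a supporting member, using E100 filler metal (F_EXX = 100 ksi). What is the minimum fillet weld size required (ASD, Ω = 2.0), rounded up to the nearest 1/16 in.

w = 5/16 in

Total weld length L = 30 in.
Required throat t_e = P × Ω / (0.6 F_EXX × L) = 171 × 2.0 / (0.6 × 100 × 30) = 0.19 in.
Required leg w = t_e / 0.707 = 0.2687 in → use 5/16 in.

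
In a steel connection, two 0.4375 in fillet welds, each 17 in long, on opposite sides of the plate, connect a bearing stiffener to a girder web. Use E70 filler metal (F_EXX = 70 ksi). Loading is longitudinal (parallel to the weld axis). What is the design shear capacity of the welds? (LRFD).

Effective throat t_e = 0.707 × 0.4375 = 0.3093 in.
Total length L = 34 in; A_we = 0.3093 × 34 = 10.52 in².
F_nw = 0.6 F_EXX = 0.6 × 70 = 42 ksi.
φR_n = 0.75 × 42 × 10.52 = 331.3 kips.

φR_n ≈ 331 kips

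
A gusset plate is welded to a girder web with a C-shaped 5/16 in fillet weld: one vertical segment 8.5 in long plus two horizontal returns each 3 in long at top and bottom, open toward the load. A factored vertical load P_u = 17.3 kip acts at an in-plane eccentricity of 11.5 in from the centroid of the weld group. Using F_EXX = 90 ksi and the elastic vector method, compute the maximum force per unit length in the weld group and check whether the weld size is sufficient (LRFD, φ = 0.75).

Total weld length L_w = 14.5 in. Treat welds as unit-width lines.
Centroid: x̄ = 2×3×1.5 / 14.5 = 0.6207 in from the vertical weld.
Polar moment about centroid: J = I_x + I_y = [8.5³/12 + 2×3×4.25²] + [8.5×0.6207² + 2(3³/12 + 3×0.8793²)] = 172 in³.
Direct shear f_v = P/L_w = 17.3 / 14.5 = 1.193 kip/in (vertical).
Torsion M = P·e = 17.3 × 11.5 = 198.95 kip·in.
Critical point at (x, y) = (2.379, 4.25) from centroid. f_tx = M·y/J = 4.917 kip/in; f_ty = M·x/J = 2.753 kip/in.
Resultant f_max = √[f_tx² + (f_v + f_ty)²] = √[4.917² + (1.193 + 2.753)²] = 6.304 kip/in.
Capacity per unit length: φr_n = 0.75 × 0.6 × 90 × (0.707 × 0.3125) = 8.948 kip/in.
6.304 ≤ 8.948 → adequate.

f_max ≈ 6.3 kip/in; adequate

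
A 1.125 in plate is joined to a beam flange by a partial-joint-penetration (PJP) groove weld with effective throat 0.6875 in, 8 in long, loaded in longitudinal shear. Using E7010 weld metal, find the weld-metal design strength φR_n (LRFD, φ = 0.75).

E70XX → F_EXX = 70 ksi.
Effective throat (given) t_e = 0.6875 in.
A_we = 0.6875 × 8 = 5.5 in².
F_nw = 0.6 F_EXX = 42 ksi.
φR_n = 0.75 × 42 × 5.5 = 173.2 kip.

φR_n ≈ 173 kip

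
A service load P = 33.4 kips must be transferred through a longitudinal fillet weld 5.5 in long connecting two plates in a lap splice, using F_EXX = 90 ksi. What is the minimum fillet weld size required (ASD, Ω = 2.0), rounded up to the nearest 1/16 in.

Total weld length L = 5.5 in.
Required throat t_e = P × Ω / (0.6 F_EXX × L) = 33.4 × 2.0 / (0.6 × 90 × 5.5) = 0.2249 in.
Required leg w = t_e / 0.707 = 0.3181 in → use 3/8 in.

w = 3/8 in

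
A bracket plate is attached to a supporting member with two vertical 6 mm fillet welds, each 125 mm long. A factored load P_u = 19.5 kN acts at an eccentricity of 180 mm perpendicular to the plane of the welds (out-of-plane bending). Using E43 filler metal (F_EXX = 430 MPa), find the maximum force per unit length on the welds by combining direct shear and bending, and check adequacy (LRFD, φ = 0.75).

f_max ≈ 678 N/mm; adequate

L_w = 2 × 125 = 250 mm; section modulus (unit throat) S = 2 × L²/6 = 5208 mm².
Direct shear f_v = P/L_w = 19.5×10³/250 = 78 N/mm.
Moment M = P × e = 19.5×10³ × 180 = 3510000 N·mm; bending f_b = M/S = 673.9 N/mm.
f_max = √(f_v² + f_b²) = √(78² + 673.9²) = 678.4 N/mm.
φr_n = 0.75 × 0.6 × 430 × (0.707 × 6) = 820.8 N/mm → adequate.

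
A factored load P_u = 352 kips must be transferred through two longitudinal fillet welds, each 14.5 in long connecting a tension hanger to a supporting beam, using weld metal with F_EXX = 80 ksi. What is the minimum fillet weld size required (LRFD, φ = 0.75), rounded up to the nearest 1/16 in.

Total weld length L = 29 in.
Required throat t_e = P_u / (φ × 0.6 F_EXX × L) = 352 / (0.75 × 0.6 × 80 × 29) = 0.3372 in.
Required leg w = t_e / 0.707 = 0.4769 in → use 1/2 in.

w = 1/2 in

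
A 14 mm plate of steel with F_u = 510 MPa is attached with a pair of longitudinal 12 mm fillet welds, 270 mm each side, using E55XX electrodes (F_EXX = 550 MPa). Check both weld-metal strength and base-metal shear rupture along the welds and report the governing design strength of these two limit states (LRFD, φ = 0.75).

t_e = 0.707 × 12 = 8.484 mm; L = 540 mm.
Weld metal: φR_n = 0.75 × 0.6 × 550 × 8.484 × 540 × 10⁻³ = 1134 kN.
Base metal (shear rupture): φR_n = 0.75 × 0.6 × 510 × 14 × 540 × 10⁻³ = 1735 kN.
Governing: weld metal.

φR_n ≈ 1130 kN (weld metal governs)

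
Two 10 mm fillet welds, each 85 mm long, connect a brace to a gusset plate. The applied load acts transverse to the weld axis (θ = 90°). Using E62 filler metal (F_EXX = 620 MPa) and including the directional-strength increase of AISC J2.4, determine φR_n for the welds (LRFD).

φR_n ≈ 503 kN

t_e = 0.707 × 10 = 7.07 mm; A_we = 7.07 × 170 = 1202 mm².
Directional factor: 1.0 + 0.5 sin^1.5(90°) = 1.5.
F_nw = 0.6 × 620 × 1.5 = 558 MPa.
φR_n = 0.75 × 558 × 1202 × 10⁻³ = 503 kN.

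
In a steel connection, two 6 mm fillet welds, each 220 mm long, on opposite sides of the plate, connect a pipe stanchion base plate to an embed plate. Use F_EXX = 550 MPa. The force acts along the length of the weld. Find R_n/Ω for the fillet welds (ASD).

R_n/Ω ≈ 308 kN

Effective throat t_e = 0.707 × 6 = 4.242 mm.
Total length L = 440 mm; A_we = 4.242 × 440 = 1866 mm².
F_nw = 0.6 F_EXX = 0.6 × 550 = 330 MPa.
R_n = 330 × 1866 × 10⁻³ = 615.9 kN; R_n/Ω = 615.9/2.0 = 308 kN.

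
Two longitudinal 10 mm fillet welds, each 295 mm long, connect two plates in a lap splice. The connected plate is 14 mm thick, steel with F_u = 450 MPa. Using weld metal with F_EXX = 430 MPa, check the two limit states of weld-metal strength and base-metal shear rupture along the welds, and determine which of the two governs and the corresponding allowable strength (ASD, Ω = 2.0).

t_e = 0.707 × 10 = 7.07 mm; L = 590 mm.
Weld metal: R_n/Ω = (1/2.0) × 0.6 × 430 × 7.07 × 590 × 10⁻³ = 538.1 kN.
Base metal (shear rupture): R_n/Ω = (1/2.0) × 0.6 × 450 × 14 × 590 × 10⁻³ = 1115 kN.
Governing: weld metal.

R_n/Ω ≈ 538 kN (weld metal governs)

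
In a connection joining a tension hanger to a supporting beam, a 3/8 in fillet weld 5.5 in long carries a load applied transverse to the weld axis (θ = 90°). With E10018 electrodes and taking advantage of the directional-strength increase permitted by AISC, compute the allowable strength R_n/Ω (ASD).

R_n/Ω ≈ 65.6 kips

E100XX → F_EXX = 100 ksi.
t_e = 0.707 × 0.375 = 0.2651 in; A_we = 0.2651 × 5.5 = 1.458 in².
Directional factor: 1.0 + 0.5 sin^1.5(90°) = 1.5.
F_nw = 0.6 × 100 × 1.5 = 90 ksi.
R_n/Ω = (90 × 1.458) / 2.0 = 65.62 kips.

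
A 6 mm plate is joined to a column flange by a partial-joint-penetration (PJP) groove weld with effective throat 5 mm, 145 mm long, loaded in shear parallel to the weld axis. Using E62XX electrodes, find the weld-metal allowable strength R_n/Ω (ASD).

E62XX → F_EXX = 620 MPa.
Effective throat (given) t_e = 5 mm.
A_we = 5 × 145 = 725 mm².
F_nw = 0.6 F_EXX = 372 MPa.
R_n/Ω = (372 × 725) / 2.0 × 10⁻³ = 134.8 kN.

R_n/Ω ≈ 135 kN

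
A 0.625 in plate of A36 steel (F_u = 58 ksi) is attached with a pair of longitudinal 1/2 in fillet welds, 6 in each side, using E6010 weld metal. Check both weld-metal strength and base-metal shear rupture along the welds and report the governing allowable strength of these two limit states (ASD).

R_n/Ω ≈ 76.4 kips (weld metal governs)

E60XX → F_EXX = 60 ksi.
t_e = 0.707 × 0.5 = 0.3535 in; L = 12 in.
Weld metal: R_n/Ω = (1/2.0) × 0.6 × 60 × 0.3535 × 12 = 76.36 kips.
Base metal (shear rupture): R_n/Ω = (1/2.0) × 0.6 × 58 × 0.625 × 12 = 130.5 kips.
Governing: weld metal.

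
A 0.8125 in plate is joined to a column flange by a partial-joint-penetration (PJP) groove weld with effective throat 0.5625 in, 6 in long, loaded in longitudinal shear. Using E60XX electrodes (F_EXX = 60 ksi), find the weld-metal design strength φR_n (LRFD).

φR_n ≈ 91.1 kip

Effective throat (given) t_e = 0.5625 in.
A_we = 0.5625 × 6 = 3.375 in².
F_nw = 0.6 F_EXX = 36 ksi.
φR_n = 0.75 × 36 × 3.375 = 91.12 kip.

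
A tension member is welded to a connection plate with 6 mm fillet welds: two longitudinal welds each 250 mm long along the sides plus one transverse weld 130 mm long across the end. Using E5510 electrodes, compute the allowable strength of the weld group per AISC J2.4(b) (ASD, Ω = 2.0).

E55XX → F_EXX = 550 MPa.
t_e = 0.707 × 6 = 4.242 mm.
R_nwl = 0.6 × 550 × 4.242 × 500 × 10⁻³ = 699.9 kN (longitudinal, 2 welds).
R_nwt = 0.6 × 550 × 4.242 × 130 × 10⁻³ = 182 kN (transverse, base value).
(i) R_nwl + R_nwt = 881.9 kN; (ii) 0.85 R_nwl + 1.5 R_nwt = 867.9 kN.
R_n = max = 881.9 kN [governs: (i)]; R_n/Ω = 441 kN.

R_n/Ω ≈ 441 kN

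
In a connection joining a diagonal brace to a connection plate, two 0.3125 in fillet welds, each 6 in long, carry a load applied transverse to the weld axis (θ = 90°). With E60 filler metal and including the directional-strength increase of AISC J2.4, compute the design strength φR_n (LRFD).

φR_n ≈ 107 kips

E60XX → F_EXX = 60 ksi.
t_e = 0.707 × 0.3125 = 0.2209 in; A_we = 0.2209 × 12 = 2.651 in².
Directional factor: 1.0 + 0.5 sin^1.5(90°) = 1.5.
F_nw = 0.6 × 60 × 1.5 = 54 ksi.
φR_n = 0.75 × 54 × 2.651 = 107.4 kips.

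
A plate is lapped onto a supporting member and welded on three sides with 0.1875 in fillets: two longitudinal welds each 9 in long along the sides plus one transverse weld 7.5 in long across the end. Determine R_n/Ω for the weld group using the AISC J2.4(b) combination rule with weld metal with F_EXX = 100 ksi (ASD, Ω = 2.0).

t_e = 0.707 × 0.1875 = 0.1326 in.
R_nwl = 0.6 × 100 × 0.1326 × 18 = 143.2 kip (longitudinal, 2 welds).
R_nwt = 0.6 × 100 × 0.1326 × 7.5 = 59.65 kip (transverse, base value).
(i) R_nwl + R_nwt = 202.8 kip; (ii) 0.85 R_nwl + 1.5 R_nwt = 211.2 kip.
R_n = max = 211.2 kip [governs: (ii)]; R_n/Ω = 105.6 kip.

R_n/Ω ≈ 106 kip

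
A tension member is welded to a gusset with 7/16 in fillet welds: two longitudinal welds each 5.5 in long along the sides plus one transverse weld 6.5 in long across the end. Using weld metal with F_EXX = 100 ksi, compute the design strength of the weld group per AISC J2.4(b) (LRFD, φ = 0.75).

t_e = 0.707 × 0.4375 = 0.3093 in.
R_nwl = 0.6 × 100 × 0.3093 × 11 = 204.1 kip (longitudinal, 2 welds).
R_nwt = 0.6 × 100 × 0.3093 × 6.5 = 120.6 kip (transverse, base value).
(i) R_nwl + R_nwt = 324.8 kip; (ii) 0.85 R_nwl + 1.5 R_nwt = 354.5 kip.
R_n = max = 354.5 kip [governs: (ii)]; φR_n = 265.9 kip.

φR_n ≈ 266 kip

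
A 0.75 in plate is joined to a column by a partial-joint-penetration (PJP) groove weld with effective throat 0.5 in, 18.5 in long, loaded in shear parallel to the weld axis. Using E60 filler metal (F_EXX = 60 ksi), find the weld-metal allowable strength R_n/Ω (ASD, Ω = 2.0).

R_n/Ω ≈ 166 kip

Effective throat (given) t_e = 0.5 in.
A_we = 0.5 × 18.5 = 9.25 in².
F_nw = 0.6 F_EXX = 36 ksi.
R_n/Ω = (36 × 9.25) / 2.0 = 166.5 kip.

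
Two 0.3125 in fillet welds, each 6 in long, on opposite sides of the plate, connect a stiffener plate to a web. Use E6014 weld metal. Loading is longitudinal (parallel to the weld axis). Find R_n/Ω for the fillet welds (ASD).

R_n/Ω ≈ 47.7 kip

E60XX → F_EXX = 60 ksi.
Effective throat t_e = 0.707 × 0.3125 = 0.2209 in.
Total length L = 12 in; A_we = 0.2209 × 12 = 2.651 in².
F_nw = 0.6 F_EXX = 0.6 × 60 = 36 ksi.
R_n = 36 × 2.651 = 95.44 kip; R_n/Ω = 95.44/2.0 = 47.72 kip.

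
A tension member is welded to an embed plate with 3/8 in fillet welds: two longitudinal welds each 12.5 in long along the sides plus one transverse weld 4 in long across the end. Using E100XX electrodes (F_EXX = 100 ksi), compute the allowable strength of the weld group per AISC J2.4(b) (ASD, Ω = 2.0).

t_e = 0.707 × 0.375 = 0.2651 in.
R_nwl = 0.6 × 100 × 0.2651 × 25 = 397.7 kip (longitudinal, 2 welds).
R_nwt = 0.6 × 100 × 0.2651 × 4 = 63.63 kip (transverse, base value).
(i) R_nwl + R_nwt = 461.3 kip; (ii) 0.85 R_nwl + 1.5 R_nwt = 433.5 kip.
R_n = max = 461.3 kip [governs: (i)]; R_n/Ω = 230.7 kip.

R_n/Ω ≈ 231 kip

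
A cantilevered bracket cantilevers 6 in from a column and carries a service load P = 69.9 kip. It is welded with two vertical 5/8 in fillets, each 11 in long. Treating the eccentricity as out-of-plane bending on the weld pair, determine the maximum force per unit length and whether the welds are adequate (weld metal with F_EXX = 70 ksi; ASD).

f_max ≈ 10.9 kip/in; NOT adequate

L_w = 2 × 11 = 22 in; section modulus (unit throat) S = 2 × L²/6 = 40.33 in².
Direct shear f_v = P/L_w = 69.9/22 = 3.177 kip/in.
Moment M = P × e = 69.9 × 6 = 419.4 kip·in; bending f_b = M/S = 10.4 kip/in.
f_max = √(f_v² + f_b²) = √(3.177² + 10.4²) = 10.87 kip/in.
r_n/Ω = (1/2.0) × 0.6 × 70 × (0.707 × 0.625) = 9.279 kip/in → NOT adequate.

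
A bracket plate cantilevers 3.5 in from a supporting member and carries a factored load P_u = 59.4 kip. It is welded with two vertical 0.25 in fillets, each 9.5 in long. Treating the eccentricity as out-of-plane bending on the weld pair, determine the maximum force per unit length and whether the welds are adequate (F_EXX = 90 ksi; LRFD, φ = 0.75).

L_w = 2 × 9.5 = 19 in; section modulus (unit throat) S = 2 × L²/6 = 30.08 in².
Direct shear f_v = P/L_w = 59.4/19 = 3.126 kip/in.
Moment M = P × e = 59.4 × 3.5 = 207.9 kip·in; bending f_b = M/S = 6.911 kip/in.
f_max = √(f_v² + f_b²) = √(3.126² + 6.911²) = 7.585 kip/in.
φr_n = 0.75 × 0.6 × 90 × (0.707 × 0.25) = 7.158 kip/in → NOT adequate.

f_max ≈ 7.59 kip/in; NOT adequate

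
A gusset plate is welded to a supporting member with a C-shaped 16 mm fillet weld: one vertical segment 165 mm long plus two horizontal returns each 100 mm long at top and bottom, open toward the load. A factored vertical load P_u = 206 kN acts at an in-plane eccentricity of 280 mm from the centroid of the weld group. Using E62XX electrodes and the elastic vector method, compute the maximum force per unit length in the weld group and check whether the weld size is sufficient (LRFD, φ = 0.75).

f_max ≈ 3380 N/mm; NOT adequate

E62XX → F_EXX = 620 MPa.
Total weld length L_w = 365 mm. Treat welds as unit-width lines.
Centroid: x̄ = 2×100×50 / 365 = 27.4 mm from the vertical weld.
Polar moment about centroid: J = I_x + I_y = [165³/12 + 2×100×82.5²] + [165×27.4² + 2(100³/12 + 100×22.6²)] = 2128000 mm³.
Direct shear f_v = P/L_w = 206×10³ / 365 = 564.4 N/mm (vertical).
Torsion M = P·e = 206×10³ × 280 = 57680000 N·mm.
Critical point at (x, y) = (72.6, 82.5) from centroid. f_tx = M·y/J = 2236 N/mm; f_ty = M·x/J = 1968 N/mm.
Resultant f_max = √[f_tx² + (f_v + f_ty)²] = √[2236² + (564.4 + 1968)²] = 3378 N/mm.
Capacity per unit length: φr_n = 0.75 × 0.6 × 620 × (0.707 × 16) = 3156 N/mm.
3378 > 3156 → NOT adequate.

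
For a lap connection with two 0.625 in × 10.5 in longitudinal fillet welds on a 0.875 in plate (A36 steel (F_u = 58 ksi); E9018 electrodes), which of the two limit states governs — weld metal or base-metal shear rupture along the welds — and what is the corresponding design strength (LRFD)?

E90XX → F_EXX = 90 ksi.
t_e = 0.707 × 0.625 = 0.4419 in; L = 21 in.
Weld metal: φR_n = 0.75 × 0.6 × 90 × 0.4419 × 21 = 375.8 kips.
Base metal (shear rupture): φR_n = 0.75 × 0.6 × 58 × 0.875 × 21 = 479.6 kips.
Governing: weld metal.

φR_n ≈ 376 kips (weld metal governs)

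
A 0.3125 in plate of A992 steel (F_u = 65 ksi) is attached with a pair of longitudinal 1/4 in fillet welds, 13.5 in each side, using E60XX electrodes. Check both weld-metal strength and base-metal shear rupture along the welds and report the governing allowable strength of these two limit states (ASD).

R_n/Ω ≈ 85.9 kips (weld metal governs)

E60XX → F_EXX = 60 ksi.
t_e = 0.707 × 0.25 = 0.1767 in; L = 27 in.
Weld metal: R_n/Ω = (1/2.0) × 0.6 × 60 × 0.1767 × 27 = 85.9 kips.
Base metal (shear rupture): R_n/Ω = (1/2.0) × 0.6 × 65 × 0.3125 × 27 = 164.5 kips.
Governing: weld metal.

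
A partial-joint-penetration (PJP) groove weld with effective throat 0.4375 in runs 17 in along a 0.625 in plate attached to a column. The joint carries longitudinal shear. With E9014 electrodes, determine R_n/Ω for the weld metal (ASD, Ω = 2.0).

R_n/Ω ≈ 201 kips

E90XX → F_EXX = 90 ksi.
Effective throat (given) t_e = 0.4375 in.
A_we = 0.4375 × 17 = 7.438 in².
F_nw = 0.6 F_EXX = 54 ksi.
R_n/Ω = (54 × 7.438) / 2.0 = 200.8 kips.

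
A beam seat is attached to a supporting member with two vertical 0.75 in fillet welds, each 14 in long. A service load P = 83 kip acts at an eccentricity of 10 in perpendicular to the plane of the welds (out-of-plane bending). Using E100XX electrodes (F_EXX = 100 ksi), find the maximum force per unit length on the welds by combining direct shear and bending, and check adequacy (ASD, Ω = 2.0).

f_max ≈ 13 kip/in; adequate

L_w = 2 × 14 = 28 in; section modulus (unit throat) S = 2 × L²/6 = 65.33 in².
Direct shear f_v = P/L_w = 83/28 = 2.964 kip/in.
Moment M = P × e = 83 × 10 = 830 kip·in; bending f_b = M/S = 12.7 kip/in.
f_max = √(f_v² + f_b²) = √(2.964² + 12.7²) = 13.05 kip/in.
r_n/Ω = (1/2.0) × 0.6 × 100 × (0.707 × 0.75) = 15.91 kip/in → adequate.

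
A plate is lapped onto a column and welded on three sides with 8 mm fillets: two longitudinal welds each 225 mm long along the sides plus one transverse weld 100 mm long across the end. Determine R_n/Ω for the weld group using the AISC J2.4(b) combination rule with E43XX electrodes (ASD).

R_n/Ω ≈ 401 kN

E43XX → F_EXX = 430 MPa.
t_e = 0.707 × 8 = 5.656 mm.
R_nwl = 0.6 × 430 × 5.656 × 450 × 10⁻³ = 656.7 kN (longitudinal, 2 welds).
R_nwt = 0.6 × 430 × 5.656 × 100 × 10⁻³ = 145.9 kN (transverse, base value).
(i) R_nwl + R_nwt = 802.6 kN; (ii) 0.85 R_nwl + 1.5 R_nwt = 777 kN.
R_n = max = 802.6 kN [governs: (i)]; R_n/Ω = 401.3 kN.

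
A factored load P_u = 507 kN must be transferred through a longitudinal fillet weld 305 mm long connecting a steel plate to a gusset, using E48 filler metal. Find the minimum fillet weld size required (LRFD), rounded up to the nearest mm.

w = 11 mm

E48XX → F_EXX = 480 MPa.
Total weld length L = 305 mm.
Required throat t_e = P_u / (φ × 0.6 F_EXX × L) = 507 / (0.75 × 0.6 × 480 × 305 × 10⁻³) = 7.696 mm.
Required leg w = t_e / 0.707 = 10.89 mm → use 11 mm.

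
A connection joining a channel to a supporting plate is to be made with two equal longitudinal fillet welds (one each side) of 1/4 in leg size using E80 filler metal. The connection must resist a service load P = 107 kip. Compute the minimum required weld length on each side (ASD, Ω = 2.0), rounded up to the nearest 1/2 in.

L = 13 in on each side

E80XX → F_EXX = 80 ksi.
Throat t_e = 0.707 × 0.25 = 0.1767 in.
r_n/Ω = (0.6 × 80 × 0.1767) / 2.0 = 4.242 kip/in.
L_req = P / (r_n/Ω) = 107 / 4.242 = 25.22 in total.
Per side: 25.22 / 2 = 12.61 in.
Round up → use L = 13 in on each side.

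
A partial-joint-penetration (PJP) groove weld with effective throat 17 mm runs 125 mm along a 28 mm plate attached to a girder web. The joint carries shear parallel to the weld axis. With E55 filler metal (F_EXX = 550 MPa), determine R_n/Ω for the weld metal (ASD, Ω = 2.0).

R_n/Ω ≈ 351 kN

Effective throat (given) t_e = 17 mm.
A_we = 17 × 125 = 2125 mm².
F_nw = 0.6 F_EXX = 330 MPa.
R_n/Ω = (330 × 2125) / 2.0 × 10⁻³ = 350.6 kN.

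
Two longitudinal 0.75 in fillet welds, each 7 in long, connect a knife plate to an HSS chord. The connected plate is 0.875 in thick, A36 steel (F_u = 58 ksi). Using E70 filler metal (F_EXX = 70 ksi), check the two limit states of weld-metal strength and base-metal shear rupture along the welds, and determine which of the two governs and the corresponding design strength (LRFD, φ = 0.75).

t_e = 0.707 × 0.75 = 0.5302 in; L = 14 in.
Weld metal: φR_n = 0.75 × 0.6 × 70 × 0.5302 × 14 = 233.8 kip.
Base metal (shear rupture): φR_n = 0.75 × 0.6 × 58 × 0.875 × 14 = 319.7 kip.
Governing: weld metal.

φR_n ≈ 234 kip (weld metal governs)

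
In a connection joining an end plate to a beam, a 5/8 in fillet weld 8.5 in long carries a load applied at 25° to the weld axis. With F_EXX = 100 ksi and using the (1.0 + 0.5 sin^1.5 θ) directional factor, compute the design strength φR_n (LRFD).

t_e = 0.707 × 0.625 = 0.4419 in; A_we = 0.4419 × 8.5 = 3.756 in².
Directional factor: 1.0 + 0.5 sin^1.5(25°) = 1.137.
F_nw = 0.6 × 100 × 1.137 = 68.24 ksi.
φR_n = 0.75 × 68.24 × 3.756 = 192.2 kip.

φR_n ≈ 192 kip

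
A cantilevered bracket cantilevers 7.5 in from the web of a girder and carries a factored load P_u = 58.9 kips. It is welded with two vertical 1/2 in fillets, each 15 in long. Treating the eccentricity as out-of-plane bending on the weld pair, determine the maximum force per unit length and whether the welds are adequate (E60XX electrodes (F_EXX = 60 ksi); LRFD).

f_max ≈ 6.21 kip/in; adequate

L_w = 2 × 15 = 30 in; section modulus (unit throat) S = 2 × L²/6 = 75 in².
Direct shear f_v = P/L_w = 58.9/30 = 1.963 kip/in.
Moment M = P × e = 58.9 × 7.5 = 441.75 kip·in; bending f_b = M/S = 5.89 kip/in.
f_max = √(f_v² + f_b²) = √(1.963² + 5.89²) = 6.209 kip/in.
φr_n = 0.75 × 0.6 × 60 × (0.707 × 0.5) = 9.544 kip/in → adequate.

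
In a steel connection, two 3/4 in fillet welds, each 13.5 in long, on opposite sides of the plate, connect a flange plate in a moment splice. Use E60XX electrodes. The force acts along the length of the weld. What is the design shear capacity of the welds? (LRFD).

φR_n ≈ 387 kips

E60XX → F_EXX = 60 ksi.
Effective throat t_e = 0.707 × 0.75 = 0.5302 in.
Total length L = 27 in; A_we = 0.5302 × 27 = 14.32 in².
F_nw = 0.6 F_EXX = 0.6 × 60 = 36 ksi.
φR_n = 0.75 × 36 × 14.32 = 386.6 kips.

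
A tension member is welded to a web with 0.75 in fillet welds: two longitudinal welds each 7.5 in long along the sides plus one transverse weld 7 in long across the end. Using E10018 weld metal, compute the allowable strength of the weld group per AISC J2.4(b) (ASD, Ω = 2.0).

R_n/Ω ≈ 370 kips

E100XX → F_EXX = 100 ksi.
t_e = 0.707 × 0.75 = 0.5302 in.
R_nwl = 0.6 × 100 × 0.5302 × 15 = 477.2 kips (longitudinal, 2 welds).
R_nwt = 0.6 × 100 × 0.5302 × 7 = 222.7 kips (transverse, base value).
(i) R_nwl + R_nwt = 699.9 kips; (ii) 0.85 R_nwl + 1.5 R_nwt = 739.7 kips.
R_n = max = 739.7 kips [governs: (ii)]; R_n/Ω = 369.8 kips.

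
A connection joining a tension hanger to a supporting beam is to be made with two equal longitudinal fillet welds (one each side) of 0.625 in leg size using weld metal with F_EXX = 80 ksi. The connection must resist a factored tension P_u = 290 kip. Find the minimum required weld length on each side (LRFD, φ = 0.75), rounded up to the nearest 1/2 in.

L = 9.5 in on each side

Throat t_e = 0.707 × 0.625 = 0.4419 in.
φr_n = 0.75 × 0.6 × 80 × 0.4419 = 15.91 kip/in.
L_req = P_u / φr_n = 290 / 15.91 = 18.23 in total.
Per side: 18.23 / 2 = 9.115 in.
Round up → use L = 9.5 in on each side.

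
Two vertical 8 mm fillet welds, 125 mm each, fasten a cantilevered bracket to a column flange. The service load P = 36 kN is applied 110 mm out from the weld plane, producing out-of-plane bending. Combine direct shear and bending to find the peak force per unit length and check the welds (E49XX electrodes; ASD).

E49XX → F_EXX = 490 MPa.
L_w = 2 × 125 = 250 mm; section modulus (unit throat) S = 2 × L²/6 = 5208 mm².
Direct shear f_v = P/L_w = 36×10³/250 = 144 N/mm.
Moment M = P × e = 36×10³ × 110 = 3960000 N·mm; bending f_b = M/S = 760.3 N/mm.
f_max = √(f_v² + f_b²) = √(144² + 760.3²) = 773.8 N/mm.
r_n/Ω = (1/2.0) × 0.6 × 490 × (0.707 × 8) = 831.4 N/mm → adequate.

f_max ≈ 774 N/mm; adequate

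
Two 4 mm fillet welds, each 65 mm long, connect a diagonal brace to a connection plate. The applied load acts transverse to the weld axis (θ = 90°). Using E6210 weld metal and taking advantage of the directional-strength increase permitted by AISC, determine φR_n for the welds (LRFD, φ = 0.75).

φR_n ≈ 154 kN

E62XX → F_EXX = 620 MPa.
t_e = 0.707 × 4 = 2.828 mm; A_we = 2.828 × 130 = 367.6 mm².
Directional factor: 1.0 + 0.5 sin^1.5(90°) = 1.5.
F_nw = 0.6 × 620 × 1.5 = 558 MPa.
φR_n = 0.75 × 558 × 367.6 × 10⁻³ = 153.9 kN.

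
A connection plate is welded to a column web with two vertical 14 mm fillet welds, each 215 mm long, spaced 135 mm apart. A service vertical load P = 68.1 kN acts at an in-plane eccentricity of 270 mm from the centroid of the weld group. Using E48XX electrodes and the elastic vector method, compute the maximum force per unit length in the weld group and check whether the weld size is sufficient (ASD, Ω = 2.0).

E48XX → F_EXX = 480 MPa.
Total weld length L_w = 430 mm. Treat welds as unit-width lines.
Polar moment about centroid: J = 2[d³/12 + d(b/2)²] = 2[215³/12 + 215×67.5²] = 3616000 mm³.
Direct shear f_v = P/L_w = 68.1×10³ / 430 = 158.4 N/mm (vertical).
Torsion M = P·e = 68.1×10³ × 270 = 18387000 N·mm.
Critical point at (x, y) = (67.5, 107.5) from centroid. f_tx = M·y/J = 546.7 N/mm; f_ty = M·x/J = 343.3 N/mm.
Resultant f_max = √[f_tx² + (f_v + f_ty)²] = √[546.7² + (158.4 + 343.3)²] = 742 N/mm.
Capacity per unit length: r_n/Ω = (1/2.0) × 0.6 × 480 × (0.707 × 14) = 1425 N/mm.
742 ≤ 1425 → adequate.

f_max ≈ 742 N/mm; adequate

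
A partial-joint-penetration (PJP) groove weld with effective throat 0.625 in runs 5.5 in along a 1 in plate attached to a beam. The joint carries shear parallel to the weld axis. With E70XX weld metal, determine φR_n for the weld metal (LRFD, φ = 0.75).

φR_n ≈ 108 kip

E70XX → F_EXX = 70 ksi.
Effective throat (given) t_e = 0.625 in.
A_we = 0.625 × 5.5 = 3.438 in².
F_nw = 0.6 F_EXX = 42 ksi.
φR_n = 0.75 × 42 × 3.438 = 108.3 kip.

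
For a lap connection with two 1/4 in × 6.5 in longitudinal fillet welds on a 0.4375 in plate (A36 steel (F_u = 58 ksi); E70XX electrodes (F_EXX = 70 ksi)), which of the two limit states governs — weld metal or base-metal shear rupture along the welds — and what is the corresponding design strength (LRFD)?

t_e = 0.707 × 0.25 = 0.1767 in; L = 13 in.
Weld metal: φR_n = 0.75 × 0.6 × 70 × 0.1767 × 13 = 72.38 kip.
Base metal (shear rupture): φR_n = 0.75 × 0.6 × 58 × 0.4375 × 13 = 148.4 kip.
Governing: weld metal.

φR_n ≈ 72.4 kip (weld metal governs)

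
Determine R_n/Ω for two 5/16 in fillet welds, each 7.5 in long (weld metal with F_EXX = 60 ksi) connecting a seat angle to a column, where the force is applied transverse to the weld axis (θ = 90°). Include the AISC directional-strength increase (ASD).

R_n/Ω ≈ 89.5 kip

t_e = 0.707 × 0.3125 = 0.2209 in; A_we = 0.2209 × 15 = 3.314 in².
Directional factor: 1.0 + 0.5 sin^1.5(90°) = 1.5.
F_nw = 0.6 × 60 × 1.5 = 54 ksi.
R_n/Ω = (54 × 3.314) / 2.0 = 89.48 kip.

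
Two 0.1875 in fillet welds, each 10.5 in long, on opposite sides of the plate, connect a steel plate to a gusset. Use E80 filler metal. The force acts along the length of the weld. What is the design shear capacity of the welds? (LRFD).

E80XX → F_EXX = 80 ksi.
Effective throat t_e = 0.707 × 0.1875 = 0.1326 in.
Total length L = 21 in; A_we = 0.1326 × 21 = 2.784 in².
F_nw = 0.6 F_EXX = 0.6 × 80 = 48 ksi.
φR_n = 0.75 × 48 × 2.784 = 100.2 kip.

φR_n ≈ 100 kip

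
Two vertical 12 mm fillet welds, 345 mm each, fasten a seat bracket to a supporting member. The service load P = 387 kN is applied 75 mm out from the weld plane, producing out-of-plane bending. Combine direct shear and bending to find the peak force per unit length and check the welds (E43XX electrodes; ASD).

f_max ≈ 922 N/mm; adequate

E43XX → F_EXX = 430 MPa.
L_w = 2 × 345 = 690 mm; section modulus (unit throat) S = 2 × L²/6 = 39680 mm².
Direct shear f_v = P/L_w = 387×10³/690 = 560.9 N/mm.
Moment M = P × e = 387×10³ × 75 = 29025000 N·mm; bending f_b = M/S = 731.6 N/mm.
f_max = √(f_v² + f_b²) = √(560.9² + 731.6²) = 921.8 N/mm.
r_n/Ω = (1/2.0) × 0.6 × 430 × (0.707 × 12) = 1094 N/mm → adequate.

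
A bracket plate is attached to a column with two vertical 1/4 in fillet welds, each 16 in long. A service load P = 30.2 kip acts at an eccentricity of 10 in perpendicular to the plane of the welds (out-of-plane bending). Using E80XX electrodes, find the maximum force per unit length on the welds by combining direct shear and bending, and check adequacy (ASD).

f_max ≈ 3.66 kip/in; adequate

E80XX → F_EXX = 80 ksi.
L_w = 2 × 16 = 32 in; section modulus (unit throat) S = 2 × L²/6 = 85.33 in².
Direct shear f_v = P/L_w = 30.2/32 = 0.9437 kip/in.
Moment M = P × e = 30.2 × 10 = 302 kip·in; bending f_b = M/S = 3.539 kip/in.
f_max = √(f_v² + f_b²) = √(0.9437² + 3.539²) = 3.663 kip/in.
r_n/Ω = (1/2.0) × 0.6 × 80 × (0.707 × 0.25) = 4.242 kip/in → adequate.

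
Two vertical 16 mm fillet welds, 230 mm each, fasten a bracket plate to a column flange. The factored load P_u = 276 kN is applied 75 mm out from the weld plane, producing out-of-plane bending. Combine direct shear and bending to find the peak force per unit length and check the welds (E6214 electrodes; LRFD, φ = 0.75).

f_max ≈ 1320 N/mm; adequate

E62XX → F_EXX = 620 MPa.
L_w = 2 × 230 = 460 mm; section modulus (unit throat) S = 2 × L²/6 = 17630 mm².
Direct shear f_v = P/L_w = 276×10³/460 = 600 N/mm.
Moment M = P × e = 276×10³ × 75 = 20700000 N·mm; bending f_b = M/S = 1174 N/mm.
f_max = √(f_v² + f_b²) = √(600² + 1174²) = 1318 N/mm.
φr_n = 0.75 × 0.6 × 620 × (0.707 × 16) = 3156 N/mm → adequate.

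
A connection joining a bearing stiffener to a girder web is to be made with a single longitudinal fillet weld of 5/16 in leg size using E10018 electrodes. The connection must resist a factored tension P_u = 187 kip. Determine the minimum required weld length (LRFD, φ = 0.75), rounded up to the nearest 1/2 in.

E100XX → F_EXX = 100 ksi.
Throat t_e = 0.707 × 0.3125 = 0.2209 in.
φr_n = 0.75 × 0.6 × 100 × 0.2209 = 9.942 kip/in.
L_req = P_u / φr_n = 187 / 9.942 = 18.81 in total.
Round up → use L = 19 in.

L = 19 in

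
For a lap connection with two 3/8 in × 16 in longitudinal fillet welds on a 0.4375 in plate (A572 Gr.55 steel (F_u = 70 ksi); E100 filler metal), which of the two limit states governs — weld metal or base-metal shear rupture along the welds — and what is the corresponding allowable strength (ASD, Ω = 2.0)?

R_n/Ω ≈ 255 kip (weld metal governs)

E100XX → F_EXX = 100 ksi.
t_e = 0.707 × 0.375 = 0.2651 in; L = 32 in.
Weld metal: R_n/Ω = (1/2.0) × 0.6 × 100 × 0.2651 × 32 = 254.5 kip.
Base metal (shear rupture): R_n/Ω = (1/2.0) × 0.6 × 70 × 0.4375 × 32 = 294 kip.
Governing: weld metal.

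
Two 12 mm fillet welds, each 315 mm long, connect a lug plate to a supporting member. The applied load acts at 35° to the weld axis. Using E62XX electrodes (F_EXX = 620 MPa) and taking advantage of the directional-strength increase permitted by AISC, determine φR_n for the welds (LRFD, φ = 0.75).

t_e = 0.707 × 12 = 8.484 mm; A_we = 8.484 × 630 = 5345 mm².
Directional factor: 1.0 + 0.5 sin^1.5(35°) = 1.217.
F_nw = 0.6 × 620 × 1.217 = 452.8 MPa.
φR_n = 0.75 × 452.8 × 5345 × 10⁻³ = 1815 kN.

φR_n ≈ 1820 kN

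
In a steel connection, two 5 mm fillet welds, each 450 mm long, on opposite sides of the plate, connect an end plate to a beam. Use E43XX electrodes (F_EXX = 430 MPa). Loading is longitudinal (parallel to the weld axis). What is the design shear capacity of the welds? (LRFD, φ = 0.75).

φR_n ≈ 616 kN

Effective throat t_e = 0.707 × 5 = 3.535 mm.
Total length L = 900 mm; A_we = 3.535 × 900 = 3181 mm².
F_nw = 0.6 F_EXX = 0.6 × 430 = 258 MPa.
φR_n = 0.75 × 258 × 3181 × 10⁻³ = 615.6 kN.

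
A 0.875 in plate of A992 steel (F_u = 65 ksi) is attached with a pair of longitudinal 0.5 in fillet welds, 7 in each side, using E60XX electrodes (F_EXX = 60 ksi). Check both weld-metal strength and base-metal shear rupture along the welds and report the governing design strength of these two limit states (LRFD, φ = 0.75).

φR_n ≈ 134 kip (weld metal governs)

t_e = 0.707 × 0.5 = 0.3535 in; L = 14 in.
Weld metal: φR_n = 0.75 × 0.6 × 60 × 0.3535 × 14 = 133.6 kip.
Base metal (shear rupture): φR_n = 0.75 × 0.6 × 65 × 0.875 × 14 = 358.3 kip.
Governing: weld metal.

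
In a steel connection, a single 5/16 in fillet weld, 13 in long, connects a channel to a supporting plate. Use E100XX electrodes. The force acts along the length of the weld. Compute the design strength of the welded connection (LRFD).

E100XX → F_EXX = 100 ksi.
Effective throat t_e = 0.707 × 0.3125 = 0.2209 in.
Total length L = 13 in; A_we = 0.2209 × 13 = 2.872 in².
F_nw = 0.6 F_EXX = 0.6 × 100 = 60 ksi.
φR_n = 0.75 × 60 × 2.872 = 129.2 kip.

φR_n ≈ 129 kip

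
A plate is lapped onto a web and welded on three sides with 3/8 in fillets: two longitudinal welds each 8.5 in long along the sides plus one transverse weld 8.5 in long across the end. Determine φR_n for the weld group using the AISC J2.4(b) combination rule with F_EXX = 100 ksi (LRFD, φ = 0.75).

t_e = 0.707 × 0.375 = 0.2651 in.
R_nwl = 0.6 × 100 × 0.2651 × 17 = 270.4 kip (longitudinal, 2 welds).
R_nwt = 0.6 × 100 × 0.2651 × 8.5 = 135.2 kip (transverse, base value).
(i) R_nwl + R_nwt = 405.6 kip; (ii) 0.85 R_nwl + 1.5 R_nwt = 432.7 kip.
R_n = max = 432.7 kip [governs: (ii)]; φR_n = 324.5 kip.

φR_n ≈ 325 kip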